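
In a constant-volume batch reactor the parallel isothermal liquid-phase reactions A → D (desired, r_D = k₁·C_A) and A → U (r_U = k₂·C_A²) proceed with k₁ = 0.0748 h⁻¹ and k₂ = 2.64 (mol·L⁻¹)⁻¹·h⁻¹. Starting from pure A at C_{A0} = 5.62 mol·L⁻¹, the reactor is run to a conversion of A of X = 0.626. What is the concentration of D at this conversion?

C_A = C_{A0}(1−X) = 2.102 mol·L⁻¹.
Along a PFR/batch, dC_D/dC_A = −r_D/(r_D+r_U) = −k₁/(k₁+k₂·C_A).
Integrating from C_{A0} to C_A: C_D = (0.0748/2.64)·ln[(0.0748+2.64·5.62)/(0.0748+2.64·2.10)] = 0.02833·ln(14.91/5.624) = 0.02763 mol·L⁻¹.

0.0276 mol·L⁻¹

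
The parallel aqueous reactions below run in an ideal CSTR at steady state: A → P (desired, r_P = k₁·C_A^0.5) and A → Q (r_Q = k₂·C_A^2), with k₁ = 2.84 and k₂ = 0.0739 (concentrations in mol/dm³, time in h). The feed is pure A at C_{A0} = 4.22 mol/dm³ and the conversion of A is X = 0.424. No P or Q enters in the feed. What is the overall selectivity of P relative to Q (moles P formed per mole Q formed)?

10.1

Exit C_A = C_{A0}(1−X) = 4.22×0.576 = 2.431 mol/dm³.
Rates in a CSTR are evaluated at the outlet concentration: r_P = 2.84×2.431^0.5 = 4.428, r_Q = 0.0739×2.431^2 = 0.4366.
Overall selectivity = C_P/C_Q = r_Pτ/(r_Qτ) = r_P/r_Q = 10.1.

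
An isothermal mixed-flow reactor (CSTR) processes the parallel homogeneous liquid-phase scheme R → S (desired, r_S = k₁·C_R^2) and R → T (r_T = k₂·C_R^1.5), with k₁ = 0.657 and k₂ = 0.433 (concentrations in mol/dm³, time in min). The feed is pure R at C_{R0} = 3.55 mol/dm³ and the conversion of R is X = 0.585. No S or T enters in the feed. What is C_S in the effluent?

Exit C_R = C_{R0}(1−X) = 3.55×0.415 = 1.473 mol/dm³.
Rates in a CSTR are evaluated at the outlet concentration: r_S = 0.657×1.473^2 = 1.426, r_T = 0.433×1.473^1.5 = 0.7743.
Fraction of consumed R going to S: r_S/(r_S+r_T) = 0.6481.
C_S = 0.6481·C_{R0}·X = 0.6481×3.55×0.585 = 1.35 mol/dm³.

1.35 mol/dm³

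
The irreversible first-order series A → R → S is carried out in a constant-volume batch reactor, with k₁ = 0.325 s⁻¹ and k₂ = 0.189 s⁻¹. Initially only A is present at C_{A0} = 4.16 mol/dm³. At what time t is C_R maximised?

3.99 s

The intermediate peaks when r₁ = r₂, i.e. k₁e^(−k₁t) = k₂e^(−k₂t), giving t_opt = ln(k₂/k₁)/(k₂−k₁).
= ln(0.189/0.325)/(0.189−0.325) = ln(0.5815)/-0.1360 = -0.5421/-0.1360 = 3.99 s.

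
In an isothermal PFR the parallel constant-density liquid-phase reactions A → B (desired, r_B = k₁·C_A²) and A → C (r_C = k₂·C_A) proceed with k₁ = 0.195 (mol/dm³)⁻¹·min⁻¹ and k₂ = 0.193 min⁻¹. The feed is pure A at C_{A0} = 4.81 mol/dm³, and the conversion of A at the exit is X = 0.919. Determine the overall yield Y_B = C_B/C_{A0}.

0.623

C_A = C_{A0}(1−X) = 0.3896 mol/dm³.
Along a PFR/batch, dC_C/dC_A = −r_C/(r_B+r_C) = −k₂/(k₂+k₁·C_A).
Integrating from C_{A0} to C_A: C_C = (0.193/0.195)·ln[(0.193+0.195·4.81)/(0.193+0.195·0.390)] = 0.9897·ln(1.131/0.2690) = 1.421 mol/dm³.
Then C_B = (C_{A0}−C_A) − C_C = 4.420 − 1.421 = 2.999 mol/dm³.
Y_B = C_B/C_{A0} = 2.999/4.81 = 0.623.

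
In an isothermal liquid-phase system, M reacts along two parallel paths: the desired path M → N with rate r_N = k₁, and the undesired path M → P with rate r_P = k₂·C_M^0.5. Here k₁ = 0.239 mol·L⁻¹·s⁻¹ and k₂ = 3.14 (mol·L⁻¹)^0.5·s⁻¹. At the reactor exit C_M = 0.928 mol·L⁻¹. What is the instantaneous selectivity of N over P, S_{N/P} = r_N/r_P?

0.0790

S_{N/P} = r_N/r_P = (k₁)/(k₂·C_M^0.5) = (k₁/k₂)·C_M^-0.5.
= (0.239) / (3.14×0.9280^0.5) = 0.2390/3.025 = 0.0790.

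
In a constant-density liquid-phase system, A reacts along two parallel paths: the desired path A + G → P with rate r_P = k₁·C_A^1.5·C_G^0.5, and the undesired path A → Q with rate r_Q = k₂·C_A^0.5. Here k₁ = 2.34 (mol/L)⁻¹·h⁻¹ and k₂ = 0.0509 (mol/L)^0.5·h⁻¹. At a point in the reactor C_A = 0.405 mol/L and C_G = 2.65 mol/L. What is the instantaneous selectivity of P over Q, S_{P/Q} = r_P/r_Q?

30.3

S_{P/Q} = r_P/r_Q = (k₁·C_A^1.5·C_G^0.5)/(k₂·C_A^0.5) = (k₁/k₂)·C_A·C_G^0.5.
= (2.34×0.4050^1.5×2.650^0.5) / (0.0509×0.4050^0.5) = 0.9818/0.03239 = 30.3.
Since the desired path is higher order in A, keeping C_A high (PFR or concentrated feed) favours P.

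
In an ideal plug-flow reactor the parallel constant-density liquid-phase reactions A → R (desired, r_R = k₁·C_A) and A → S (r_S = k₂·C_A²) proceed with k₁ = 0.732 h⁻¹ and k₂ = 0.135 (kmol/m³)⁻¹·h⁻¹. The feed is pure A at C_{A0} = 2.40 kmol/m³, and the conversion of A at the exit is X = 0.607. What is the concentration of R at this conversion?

C_A = C_{A0}(1−X) = 0.9432 kmol/m³.
Along a PFR/batch, dC_R/dC_A = −r_R/(r_R+r_S) = −k₁/(k₁+k₂·C_A).
Integrating from C_{A0} to C_A: C_R = (0.732/0.135)·ln[(0.732+0.135·2.40)/(0.732+0.135·0.943)] = 5.422·ln(1.056/0.8593) = 1.117 kmol/m³.

1.12 kmol/m³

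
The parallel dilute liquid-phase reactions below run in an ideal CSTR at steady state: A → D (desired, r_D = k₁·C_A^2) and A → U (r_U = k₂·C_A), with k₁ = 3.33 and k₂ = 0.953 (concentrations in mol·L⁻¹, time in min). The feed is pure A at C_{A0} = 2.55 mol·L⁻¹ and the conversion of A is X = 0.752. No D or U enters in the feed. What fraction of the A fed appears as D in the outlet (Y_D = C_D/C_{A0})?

Exit C_A = C_{A0}(1−X) = 2.55×0.248 = 0.6324 mol·L⁻¹.
Rates in a CSTR are evaluated at the outlet concentration: r_D = 3.33×0.6324^2 = 1.332, r_U = 0.953×0.6324 = 0.6027.
Fraction of consumed A going to D: r_D/(r_D+r_U) = 0.6884.
C_D = 0.6884·C_{A0}·X = 0.6884×2.55×0.752 = 1.32 mol·L⁻¹; Y_D = C_D/C_{A0} = 0.518.

0.518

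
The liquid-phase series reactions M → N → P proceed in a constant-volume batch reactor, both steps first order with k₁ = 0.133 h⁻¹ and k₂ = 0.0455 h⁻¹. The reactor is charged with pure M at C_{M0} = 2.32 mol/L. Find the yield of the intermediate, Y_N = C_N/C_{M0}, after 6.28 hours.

0.483

Solving the coupled first-order balances gives C_N(t) = [k₁/(k₂−k₁)]·C_{M0}·(e^(−k₁t) − e^(−k₂t)).
e^(−k₁t) = e^(−0.133×6.28) = e^(−0.8352) = 0.4338; e^(−k₂t) = e^(−0.2857) = 0.7515.
C_N = 0.133×2.32/(0.0455−0.133) × (0.4338−0.7515) = (-3.526)×(-0.3177) = 1.120 mol/L.
Y_N = C_N/C_{M0} = 1.120/2.32 = 0.483.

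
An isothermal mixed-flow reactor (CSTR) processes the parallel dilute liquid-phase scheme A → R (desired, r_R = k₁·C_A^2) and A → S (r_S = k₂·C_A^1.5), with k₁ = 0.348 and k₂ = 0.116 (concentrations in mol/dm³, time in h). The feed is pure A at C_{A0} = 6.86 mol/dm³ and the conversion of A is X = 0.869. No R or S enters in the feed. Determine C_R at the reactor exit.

4.41 mol/dm³

Exit C_A = C_{A0}(1−X) = 6.86×0.131 = 0.8987 mol/dm³.
In a CSTR the entire volume is at exit conditions, so r_R = 0.348×0.8987^2 = 0.2810 and r_S = 0.116×0.8987^1.5 = 0.09882.
Fraction of consumed A going to R: r_R/(r_R+r_S) = 0.7398.
C_R = 0.7398·C_{A0}·X = 0.7398×6.86×0.869 = 4.41 mol/dm³.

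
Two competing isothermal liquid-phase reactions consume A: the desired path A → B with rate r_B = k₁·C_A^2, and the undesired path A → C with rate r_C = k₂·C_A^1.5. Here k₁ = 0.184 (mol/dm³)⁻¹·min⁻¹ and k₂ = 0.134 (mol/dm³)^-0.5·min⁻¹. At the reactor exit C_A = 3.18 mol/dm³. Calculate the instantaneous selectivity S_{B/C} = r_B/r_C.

2.45

S_{B/C} = r_B/r_C = (k₁·C_A^2)/(k₂·C_A^1.5) = (k₁/k₂)·C_A^0.5.
= (0.184×3.180^2) / (0.134×3.180^1.5) = 1.861/0.7599 = 2.45.
Since the desired path is higher order in A, keeping C_A high (PFR or concentrated feed) favours B.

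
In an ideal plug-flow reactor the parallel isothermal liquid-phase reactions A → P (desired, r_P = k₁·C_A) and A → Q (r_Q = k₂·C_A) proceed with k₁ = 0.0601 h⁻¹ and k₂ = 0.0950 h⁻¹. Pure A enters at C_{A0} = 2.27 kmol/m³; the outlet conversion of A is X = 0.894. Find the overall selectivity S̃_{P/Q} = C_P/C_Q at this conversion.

0.633

C_A = C_{A0}(1−X) = 0.2406 kmol/m³.
Both paths are first order in A, so the instantaneous fraction to P is constant: dC_P/d(−C_A) = k₁/(k₁+k₂) = 0.3875.
C_P = 0.3875·(C_{A0}−C_A) = 0.3875×2.029 = 0.786 kmol/m³.
C_Q = (C_{A0}−C_A)−C_P = 1.243 kmol/m³; S̃_{P/Q} = 0.7864/1.243 = 0.633.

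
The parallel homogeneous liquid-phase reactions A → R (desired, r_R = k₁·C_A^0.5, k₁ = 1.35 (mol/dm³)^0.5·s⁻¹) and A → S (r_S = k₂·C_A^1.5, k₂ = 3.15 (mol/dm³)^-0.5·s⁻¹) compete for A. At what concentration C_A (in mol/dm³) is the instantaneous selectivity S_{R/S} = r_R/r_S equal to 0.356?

1.20 mol/dm³

S_{R/S} = (k₁/k₂)·C_A⁻¹ ⇒ C_A = (S·k₂/k₁)^(-1).
= (0.356×3.15/1.35)^(-1) = (0.8307)^(-1) = 1.20 mol/dm³.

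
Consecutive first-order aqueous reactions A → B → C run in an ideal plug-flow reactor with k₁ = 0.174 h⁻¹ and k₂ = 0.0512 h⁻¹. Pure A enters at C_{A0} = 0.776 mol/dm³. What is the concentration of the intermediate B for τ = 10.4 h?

0.466 mol/dm³

For first-order series with pure A initially, C_B(τ) = k₁C_{A0}/(k₂−k₁)·(e^(−k₁τ) − e^(−k₂τ)).
e^(−k₁τ) = e^(−0.174×10.4) = e^(−1.810) = 0.1637; e^(−k₂τ) = e^(−0.5325) = 0.5871.
C_B = 0.174×0.776/(0.0512−0.174) × (0.1637−0.5871) = (-1.100)×(-0.4234) = 0.4656 mol/dm³.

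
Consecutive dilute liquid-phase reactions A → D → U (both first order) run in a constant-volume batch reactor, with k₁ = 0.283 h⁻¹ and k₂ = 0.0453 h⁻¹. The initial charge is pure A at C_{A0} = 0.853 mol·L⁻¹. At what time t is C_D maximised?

7.71 h

For first-order series the maximum of C_D occurs at t_opt = ln(k₂/k₁)/(k₂−k₁).
= ln(0.0453/0.283)/(0.0453−0.283) = ln(0.1601)/-0.2377 = -1.832/-0.2377 = 7.71 h.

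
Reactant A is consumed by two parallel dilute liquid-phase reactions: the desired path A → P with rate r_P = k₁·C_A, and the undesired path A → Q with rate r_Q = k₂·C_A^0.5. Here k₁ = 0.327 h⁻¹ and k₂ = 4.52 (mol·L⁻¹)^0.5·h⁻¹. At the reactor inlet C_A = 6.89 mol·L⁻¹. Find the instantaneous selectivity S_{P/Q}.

S_{P/Q} = r_P/r_Q = (k₁·C_A)/(k₂·C_A^0.5) = (k₁/k₂)·C_A^0.5.
= (0.327×6.890) / (4.52×6.890^0.5) = 2.253/11.86 = 0.190.
Since the desired path is higher order in A, keeping C_A high (PFR or concentrated feed) favours P.

0.190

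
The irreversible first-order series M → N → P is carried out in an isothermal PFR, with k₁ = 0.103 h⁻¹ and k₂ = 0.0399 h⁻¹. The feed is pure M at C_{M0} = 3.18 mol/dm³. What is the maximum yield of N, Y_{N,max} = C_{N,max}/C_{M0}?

Evaluating C_N at τ_opt = ln(k₂/k₁)/(k₂−k₁) gives C_{N,max}/C_{M0} = (k₁/k₂)^[k₂/(k₂−k₁)].
= (0.103/0.0399)^(0.0399/(0.0399−0.103)) = (2.581)^(-0.6323) = 0.5490.

0.549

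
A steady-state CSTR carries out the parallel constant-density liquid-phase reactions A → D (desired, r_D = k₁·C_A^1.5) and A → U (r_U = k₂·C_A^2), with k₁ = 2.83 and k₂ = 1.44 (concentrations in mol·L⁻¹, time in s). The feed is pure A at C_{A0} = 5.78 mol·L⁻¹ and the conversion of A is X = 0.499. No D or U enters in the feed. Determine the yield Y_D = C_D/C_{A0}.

0.267

Exit C_A = C_{A0}(1−X) = 5.78×0.501 = 2.896 mol·L⁻¹.
A CSTR operates uniformly at the exit composition, giving r_D = 13.95 and r_U = 12.08 (each k·C_A^n at C_A = 2.896).
Fraction of consumed A going to D: r_D/(r_D+r_U) = 0.5359.
C_D = 0.5359·C_{A0}·X = 0.5359×5.78×0.499 = 1.55 mol·L⁻¹; Y_D = C_D/C_{A0} = 0.267.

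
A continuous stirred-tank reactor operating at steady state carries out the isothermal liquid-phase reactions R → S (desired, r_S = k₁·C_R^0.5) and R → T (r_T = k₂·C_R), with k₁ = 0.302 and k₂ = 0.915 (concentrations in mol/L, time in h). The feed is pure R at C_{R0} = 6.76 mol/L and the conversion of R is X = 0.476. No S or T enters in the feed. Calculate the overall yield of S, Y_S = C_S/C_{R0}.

0.0710

Exit C_R = C_{R0}(1−X) = 6.76×0.524 = 3.542 mol/L.
Rates in a CSTR are evaluated at the outlet concentration: r_S = 0.302×3.542^0.5 = 0.5684, r_T = 0.915×3.542 = 3.241.
Fraction of consumed R going to S: r_S/(r_S+r_T) = 0.1492.
C_S = 0.1492·C_{R0}·X = 0.1492×6.76×0.476 = 0.480 mol/L; Y_S = C_S/C_{R0} = 0.0710.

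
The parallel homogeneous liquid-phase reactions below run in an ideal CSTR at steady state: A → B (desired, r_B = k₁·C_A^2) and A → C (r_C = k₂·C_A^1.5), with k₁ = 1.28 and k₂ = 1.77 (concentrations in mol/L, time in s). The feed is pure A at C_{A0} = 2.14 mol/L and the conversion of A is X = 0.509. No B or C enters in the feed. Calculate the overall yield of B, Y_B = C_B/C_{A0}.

Exit C_A = C_{A0}(1−X) = 2.14×0.491 = 1.051 mol/L.
In a CSTR the entire volume is at exit conditions, so r_B = 1.28×1.051^2 = 1.413 and r_C = 1.77×1.051^1.5 = 1.906.
Fraction of consumed A going to B: r_B/(r_B+r_C) = 0.4257.
C_B = 0.4257·C_{A0}·X = 0.4257×2.14×0.509 = 0.464 mol/L; Y_B = C_B/C_{A0} = 0.217.

0.217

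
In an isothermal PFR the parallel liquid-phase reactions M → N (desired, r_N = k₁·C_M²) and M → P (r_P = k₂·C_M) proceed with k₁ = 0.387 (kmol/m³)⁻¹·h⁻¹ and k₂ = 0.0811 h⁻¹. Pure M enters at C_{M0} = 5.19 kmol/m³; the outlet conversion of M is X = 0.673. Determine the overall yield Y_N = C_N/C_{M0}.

0.631

C_M = C_{M0}(1−X) = 1.697 kmol/m³.
Along a PFR/batch, dC_P/dC_M = −r_P/(r_N+r_P) = −k₂/(k₂+k₁·C_M).
Integrating from C_{M0} to C_M: C_P = (0.0811/0.387)·ln[(0.0811+0.387·5.19)/(0.0811+0.387·1.70)] = 0.2096·ln(2.090/0.7379) = 0.2181 kmol/m³.
Then C_N = (C_{M0}−C_M) − C_P = 3.493 − 0.2181 = 3.275 kmol/m³.
Y_N = C_N/C_{M0} = 3.275/5.19 = 0.631.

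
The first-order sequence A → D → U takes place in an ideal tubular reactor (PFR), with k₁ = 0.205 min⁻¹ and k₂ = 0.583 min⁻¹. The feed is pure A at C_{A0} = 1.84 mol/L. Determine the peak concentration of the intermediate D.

0.367 mol/L

At the optimum, C_{D,max}/C_{A0} = (k₁/k₂)^[k₂/(k₂−k₁)].
= (0.205/0.583)^(0.583/(0.583−0.205)) = (0.3516)^(1.542) = 0.1995.
C_{D,max} = 0.1995×1.84 = 0.367 mol/L.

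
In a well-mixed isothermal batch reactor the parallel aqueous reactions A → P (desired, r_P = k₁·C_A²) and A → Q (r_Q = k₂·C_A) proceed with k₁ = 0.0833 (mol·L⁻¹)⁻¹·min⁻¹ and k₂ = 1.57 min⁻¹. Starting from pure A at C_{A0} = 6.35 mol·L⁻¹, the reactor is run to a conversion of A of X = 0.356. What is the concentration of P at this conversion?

0.489 mol·L⁻¹

C_A = C_{A0}(1−X) = 4.089 mol·L⁻¹.
Along a PFR/batch, dC_Q/dC_A = −r_Q/(r_P+r_Q) = −k₂/(k₂+k₁·C_A).
Integrating from C_{A0} to C_A: C_Q = (1.57/0.0833)·ln[(1.57+0.0833·6.35)/(1.57+0.0833·4.09)] = 18.85·ln(2.099/1.911) = 1.772 mol·L⁻¹.
Then C_P = (C_{A0}−C_A) − C_Q = 2.261 − 1.772 = 0.4890 mol·L⁻¹.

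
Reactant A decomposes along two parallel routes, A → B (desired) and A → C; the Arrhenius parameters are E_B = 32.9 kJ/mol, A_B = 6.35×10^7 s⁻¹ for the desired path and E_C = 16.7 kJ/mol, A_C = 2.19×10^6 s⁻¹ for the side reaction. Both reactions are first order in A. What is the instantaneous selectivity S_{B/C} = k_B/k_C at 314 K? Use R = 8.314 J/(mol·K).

k_B/k_C = (A_B/A_C)·exp[−(E_B−E_C)/(RT)] = (A_B/A_C)·exp[(E_C−E_B)/(RT)].
(E_C−E_B)/(RT) = (16.7−32.9)×10³/(8.314×314) = -16200/2611 = -6.205.
k_B/k_C = (6.35×10^7/2.19×10^6)·exp(-6.205) = 29.00 × 0.002018 = 0.0585.
Since E_B > E_C, raising the temperature improves selectivity toward B.

0.0585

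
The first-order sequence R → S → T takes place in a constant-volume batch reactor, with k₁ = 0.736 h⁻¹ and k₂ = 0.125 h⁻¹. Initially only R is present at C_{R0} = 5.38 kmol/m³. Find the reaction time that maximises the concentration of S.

Setting dC_S/dt = 0 gives t_opt = ln(k₂/k₁)/(k₂−k₁).
= ln(0.125/0.736)/(0.125−0.736) = ln(0.1698)/-0.6110 = -1.773/-0.6110 = 2.90 h.

2.90 h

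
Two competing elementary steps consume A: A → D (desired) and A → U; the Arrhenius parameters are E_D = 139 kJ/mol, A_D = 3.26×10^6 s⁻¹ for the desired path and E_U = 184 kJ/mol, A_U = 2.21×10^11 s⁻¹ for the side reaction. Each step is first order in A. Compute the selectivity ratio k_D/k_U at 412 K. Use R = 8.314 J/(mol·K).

7.49

Since both paths have the same order in A, the concentration cancels and S_{D/U} = k_D/k_U = (A_D/A_U)·exp[(E_U−E_D)/(RT)].
(E_U−E_D)/(RT) = (184−139)×10³/(8.314×412) = 45000/3425 = 13.14.
k_D/k_U = (3.26×10^6/2.21×10^11)·exp(13.14) = 1.475×10^-5 × 5.075×10^5 = 7.49.
Since E_D < E_U, lowering the temperature improves selectivity toward D.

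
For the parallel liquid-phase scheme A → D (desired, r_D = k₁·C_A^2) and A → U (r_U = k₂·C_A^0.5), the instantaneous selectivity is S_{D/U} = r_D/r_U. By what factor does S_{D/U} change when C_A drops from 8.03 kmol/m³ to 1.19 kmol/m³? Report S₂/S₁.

S_{D/U} = (k₁/k₂)·C_A^1.5, so S₂/S₁ = (C_{A,2}/C_{A,1})^1.5.
= (1.19/8.03)^1.5 = (0.1482)^1.5 = 0.0570.

0.0570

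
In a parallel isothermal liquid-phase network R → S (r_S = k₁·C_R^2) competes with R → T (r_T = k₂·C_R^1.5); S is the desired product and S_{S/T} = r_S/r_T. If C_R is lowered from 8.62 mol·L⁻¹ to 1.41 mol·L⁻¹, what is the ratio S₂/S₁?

0.404

S_{S/T} = (k₁/k₂)·C_R^0.5, so S₂/S₁ = (C_{R,2}/C_{R,1})^0.5.
= (1.41/8.62)^0.5 = (0.1636)^0.5 = 0.404.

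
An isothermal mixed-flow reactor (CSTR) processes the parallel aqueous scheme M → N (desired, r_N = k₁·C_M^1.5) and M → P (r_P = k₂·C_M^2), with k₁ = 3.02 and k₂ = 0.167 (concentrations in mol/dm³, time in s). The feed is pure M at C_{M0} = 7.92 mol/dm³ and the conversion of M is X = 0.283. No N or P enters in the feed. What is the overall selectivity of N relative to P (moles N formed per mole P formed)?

7.59

Exit C_M = C_{M0}(1−X) = 7.92×0.717 = 5.679 mol/dm³.
Rates in a CSTR are evaluated at the outlet concentration: r_N = 3.02×5.679^1.5 = 40.87, r_P = 0.167×5.679^2 = 5.385.
Overall selectivity = C_N/C_P = r_Nτ/(r_Pτ) = r_N/r_P = 7.59.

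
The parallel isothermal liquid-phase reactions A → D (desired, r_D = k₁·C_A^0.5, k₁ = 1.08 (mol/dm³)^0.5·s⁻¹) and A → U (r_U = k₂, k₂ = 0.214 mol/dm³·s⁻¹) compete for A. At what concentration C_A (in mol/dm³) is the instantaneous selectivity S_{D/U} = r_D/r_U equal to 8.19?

2.63 mol/dm³

S_{D/U} = (k₁/k₂)·C_A^0.5 ⇒ C_A = (S·k₂/k₁)^(2).
= (8.19×0.214/1.08)^(2) = (1.623)^(2) = 2.63 mol/dm³.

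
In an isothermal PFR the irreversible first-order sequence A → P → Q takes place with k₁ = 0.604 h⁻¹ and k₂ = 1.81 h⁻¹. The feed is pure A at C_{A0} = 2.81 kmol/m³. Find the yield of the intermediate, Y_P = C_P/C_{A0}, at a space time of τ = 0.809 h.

The intermediate concentration in a first-order A→B→C sequence is C_P = k₁C_{A0}(e^(−k₁τ) − e^(−k₂τ))/(k₂−k₁).
e^(−k₁τ) = e^(−0.604×0.809) = e^(−0.4886) = 0.6135; e^(−k₂τ) = e^(−1.464) = 0.2312.
C_P = 0.604×2.81/(1.81−0.604) × (0.6135−0.2312) = 1.407×0.3822 = 0.5379 kmol/m³.
Y_P = C_P/C_{A0} = 0.5379/2.81 = 0.191.

0.191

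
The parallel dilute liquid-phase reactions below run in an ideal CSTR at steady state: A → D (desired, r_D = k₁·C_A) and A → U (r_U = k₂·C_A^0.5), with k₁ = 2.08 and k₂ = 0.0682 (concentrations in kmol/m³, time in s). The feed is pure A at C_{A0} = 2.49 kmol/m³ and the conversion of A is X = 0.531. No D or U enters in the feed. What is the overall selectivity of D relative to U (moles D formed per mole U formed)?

Exit C_A = C_{A0}(1−X) = 2.49×0.469 = 1.168 kmol/m³.
In a CSTR the entire volume is at exit conditions, so r_D = 2.08×1.168 = 2.429 and r_U = 0.0682×1.168^0.5 = 0.07370.
Overall selectivity = C_D/C_U = r_Dτ/(r_Uτ) = r_D/r_U = 33.0.

33.0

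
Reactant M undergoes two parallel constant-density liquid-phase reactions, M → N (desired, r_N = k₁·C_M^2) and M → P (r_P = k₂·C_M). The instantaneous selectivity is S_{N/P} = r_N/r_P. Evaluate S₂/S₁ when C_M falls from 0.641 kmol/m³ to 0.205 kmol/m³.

0.320

S_{N/P} = (k₁/k₂)·C_M, so S₂/S₁ = (C_{M,2}/C_{M,1}).
= 0.205/0.641 = 0.320.
Selectivity toward N falls as C_M falls — high-concentration operation is favoured.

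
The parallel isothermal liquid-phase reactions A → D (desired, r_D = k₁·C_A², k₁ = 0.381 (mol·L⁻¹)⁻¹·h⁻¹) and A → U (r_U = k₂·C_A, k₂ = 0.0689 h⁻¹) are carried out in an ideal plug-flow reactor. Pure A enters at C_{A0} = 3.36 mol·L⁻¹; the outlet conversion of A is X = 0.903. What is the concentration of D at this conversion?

2.68 mol·L⁻¹

C_A = C_{A0}(1−X) = 0.3259 mol·L⁻¹.
Along a PFR/batch, dC_U/dC_A = −r_U/(r_D+r_U) = −k₂/(k₂+k₁·C_A).
Integrating from C_{A0} to C_A: C_U = (0.0689/0.381)·ln[(0.0689+0.381·3.36)/(0.0689+0.381·0.326)] = 0.1808·ln(1.349/0.1931) = 0.3516 mol·L⁻¹.
Then C_D = (C_{A0}−C_A) − C_U = 3.034 − 0.3516 = 2.683 mol·L⁻¹.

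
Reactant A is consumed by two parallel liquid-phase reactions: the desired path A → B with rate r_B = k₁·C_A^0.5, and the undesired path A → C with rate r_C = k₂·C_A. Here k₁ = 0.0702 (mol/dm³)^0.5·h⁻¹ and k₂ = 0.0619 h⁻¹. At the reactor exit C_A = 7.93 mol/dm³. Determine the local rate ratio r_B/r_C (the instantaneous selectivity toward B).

S_{B/C} = r_B/r_C = (k₁·C_A^0.5)/(k₂·C_A) = (k₁/k₂)·C_A^-0.5.
= (0.0702×7.930^0.5) / (0.0619×7.930) = 0.1977/0.4909 = 0.403.
The undesired path is higher order in A, so low C_A (CSTR or dilute feed) favours B.

0.403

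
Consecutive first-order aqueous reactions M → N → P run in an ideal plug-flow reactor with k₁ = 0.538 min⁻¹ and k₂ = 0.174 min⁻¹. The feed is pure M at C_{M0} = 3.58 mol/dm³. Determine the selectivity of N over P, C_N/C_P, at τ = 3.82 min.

1.90

Solving the coupled first-order balances gives C_N(τ) = [k₁/(k₂−k₁)]·C_{M0}·(e^(−k₁τ) − e^(−k₂τ)).
e^(−k₁τ) = e^(−0.538×3.82) = e^(−2.055) = 0.1281; e^(−k₂τ) = e^(−0.6647) = 0.5144.
C_N = 0.538×3.58/(0.174−0.538) × (0.1281−0.5144) = (-5.291)×(-0.3864) = 2.044 mol/dm³.
C_M = C_{M0}e^(−k₁τ) = 0.4585 mol/dm³, so C_P = C_{M0}−C_M−C_N = 1.077 mol/dm³; C_N/C_P = 1.90.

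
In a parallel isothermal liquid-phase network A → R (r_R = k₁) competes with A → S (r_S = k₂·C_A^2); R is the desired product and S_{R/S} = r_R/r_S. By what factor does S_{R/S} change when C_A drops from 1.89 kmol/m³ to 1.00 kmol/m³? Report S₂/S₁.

3.57

S_{R/S} = (k₁/k₂)·C_A^-2, so S₂/S₁ = (C_{A,2}/C_{A,1})^-2.
= (1.00/1.89)^(-2) = (0.5291)^(-2) = 3.57.
Selectivity toward R rises as C_A falls — low-concentration operation is favoured.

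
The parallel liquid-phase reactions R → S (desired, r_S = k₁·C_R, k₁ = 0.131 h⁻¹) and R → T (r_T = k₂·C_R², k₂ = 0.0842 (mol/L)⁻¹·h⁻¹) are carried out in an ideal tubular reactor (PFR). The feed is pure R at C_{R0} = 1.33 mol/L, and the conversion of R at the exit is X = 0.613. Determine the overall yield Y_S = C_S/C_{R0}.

C_R = C_{R0}(1−X) = 0.5147 mol/L.
Along a PFR/batch, dC_S/dC_R = −r_S/(r_S+r_T) = −k₁/(k₁+k₂·C_R).
Integrating from C_{R0} to C_R: C_S = (0.131/0.0842)·ln[(0.131+0.0842·1.33)/(0.131+0.0842·0.515)] = 1.556·ln(0.2430/0.1743) = 0.5165 mol/L.
Y_S = C_S/C_{R0} = 0.5165/1.33 = 0.388.

0.388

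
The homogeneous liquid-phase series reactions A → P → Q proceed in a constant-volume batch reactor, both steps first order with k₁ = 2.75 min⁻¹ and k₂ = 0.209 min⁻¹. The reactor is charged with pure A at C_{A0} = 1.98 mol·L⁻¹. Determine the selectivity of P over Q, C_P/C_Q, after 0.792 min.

8.62

Solving the coupled first-order balances gives C_P(t) = [k₁/(k₂−k₁)]·C_{A0}·(e^(−k₁t) − e^(−k₂t)).
e^(−k₁t) = e^(−2.75×0.792) = e^(−2.178) = 0.1133; e^(−k₂t) = e^(−0.1655) = 0.8474.
C_P = 2.75×1.98/(0.209−2.75) × (0.1133−0.8474) = (-2.143)×(-0.7342) = 1.573 mol·L⁻¹.
C_A = C_{A0}e^(−k₁t) = 0.2243 mol·L⁻¹, so C_Q = C_{A0}−C_A−C_P = 0.1825 mol·L⁻¹; C_P/C_Q = 8.62.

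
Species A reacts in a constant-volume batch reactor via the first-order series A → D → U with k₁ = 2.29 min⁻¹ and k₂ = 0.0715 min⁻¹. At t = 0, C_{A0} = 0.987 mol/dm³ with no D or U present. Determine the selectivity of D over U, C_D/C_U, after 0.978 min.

The intermediate concentration in a first-order A→B→C sequence is C_D = k₁C_{A0}(e^(−k₁t) − e^(−k₂t))/(k₂−k₁).
e^(−k₁t) = e^(−2.29×0.978) = e^(−2.240) = 0.1065; e^(−k₂t) = e^(−0.06993) = 0.9325.
C_D = 2.29×0.987/(0.0715−2.29) × (0.1065−0.9325) = (-1.019)×(-0.8260) = 0.8415 mol/dm³.
C_A = C_{A0}e^(−k₁t) = 0.1051 mol/dm³, so C_U = C_{A0}−C_A−C_D = 0.04039 mol/dm³; C_D/C_U = 20.8.

20.8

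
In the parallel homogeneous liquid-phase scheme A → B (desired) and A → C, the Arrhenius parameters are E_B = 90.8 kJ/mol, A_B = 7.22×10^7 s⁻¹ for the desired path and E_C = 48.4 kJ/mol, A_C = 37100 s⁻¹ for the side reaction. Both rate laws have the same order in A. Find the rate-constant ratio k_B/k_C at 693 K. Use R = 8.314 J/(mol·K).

Since both paths have the same order in A, the concentration cancels and S_{B/C} = k_B/k_C = (A_B/A_C)·exp[(E_C−E_B)/(RT)].
(E_C−E_B)/(RT) = (48.4−90.8)×10³/(8.314×693) = -42400/5762 = -7.359.
k_B/k_C = (7.22×10^7/37100)·exp(-7.359) = 1946 × 6.368×10^-4 = 1.24.
Since E_B > E_C, raising the temperature improves selectivity toward B.

1.24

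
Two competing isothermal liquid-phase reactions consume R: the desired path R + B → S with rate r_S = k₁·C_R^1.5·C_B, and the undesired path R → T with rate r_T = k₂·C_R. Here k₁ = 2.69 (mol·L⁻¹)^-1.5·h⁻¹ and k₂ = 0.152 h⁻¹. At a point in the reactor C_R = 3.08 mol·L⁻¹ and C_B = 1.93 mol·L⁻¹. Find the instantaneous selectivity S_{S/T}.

59.9

S_{S/T} = r_S/r_T = (k₁·C_R^1.5·C_B)/(k₂·C_R) = (k₁/k₂)·C_R^0.5·C_B.
= (2.69×3.080^1.5×1.930) / (0.152×3.080) = 28.06/0.4682 = 59.9.
Since the desired path is higher order in R, keeping C_R high (PFR or concentrated feed) favours S.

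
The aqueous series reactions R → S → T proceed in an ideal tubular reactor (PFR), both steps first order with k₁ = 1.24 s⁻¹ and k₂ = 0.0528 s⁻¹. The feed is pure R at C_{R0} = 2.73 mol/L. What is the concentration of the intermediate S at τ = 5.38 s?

2.14 mol/L

The intermediate concentration in a first-order A→B→C sequence is C_S = k₁C_{R0}(e^(−k₁τ) − e^(−k₂τ))/(k₂−k₁).
e^(−k₁τ) = e^(−1.24×5.38) = e^(−6.671) = 0.001267; e^(−k₂τ) = e^(−0.2841) = 0.7527.
C_S = 1.24×2.73/(0.0528−1.24) × (0.001267−0.7527) = (-2.851)×(-0.7515) = 2.143 mol/L.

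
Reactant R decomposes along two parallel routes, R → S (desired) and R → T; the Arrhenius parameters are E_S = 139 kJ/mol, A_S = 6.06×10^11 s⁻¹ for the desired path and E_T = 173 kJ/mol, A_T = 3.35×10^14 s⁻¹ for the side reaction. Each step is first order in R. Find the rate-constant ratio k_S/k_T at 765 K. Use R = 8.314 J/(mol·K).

With equal orders, S_{S/T} = k_S/k_T = (A_S/A_T)·exp[(E_T−E_S)/(RT)].
(E_T−E_S)/(RT) = (173−139)×10³/(8.314×765) = 34000/6360 = 5.346.
k_S/k_T = (6.06×10^11/3.35×10^14)·exp(5.346) = 0.001809 × 209.7 = 0.379.
Since E_S < E_T, lowering the temperature improves selectivity toward S.

0.379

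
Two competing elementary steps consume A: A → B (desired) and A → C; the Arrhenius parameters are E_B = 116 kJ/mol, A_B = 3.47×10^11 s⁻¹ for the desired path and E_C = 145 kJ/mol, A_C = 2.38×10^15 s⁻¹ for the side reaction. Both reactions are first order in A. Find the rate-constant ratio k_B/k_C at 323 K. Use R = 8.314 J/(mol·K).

7.14

With equal orders, S_{B/C} = k_B/k_C = (A_B/A_C)·exp[(E_C−E_B)/(RT)].
(E_C−E_B)/(RT) = (145−116)×10³/(8.314×323) = 29000/2685 = 10.80.
k_B/k_C = (3.47×10^11/2.38×10^15)·exp(10.80) = 1.458×10^-4 × 48974 = 7.14.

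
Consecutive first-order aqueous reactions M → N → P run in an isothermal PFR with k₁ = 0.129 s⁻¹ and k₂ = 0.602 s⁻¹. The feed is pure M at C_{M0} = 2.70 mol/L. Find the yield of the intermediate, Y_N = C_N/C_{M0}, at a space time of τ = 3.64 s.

For first-order series with pure M initially, C_N(τ) = k₁C_{M0}/(k₂−k₁)·(e^(−k₁τ) − e^(−k₂τ)).
e^(−k₁τ) = e^(−0.129×3.64) = e^(−0.4696) = 0.6253; e^(−k₂τ) = e^(−2.191) = 0.1118.
C_N = 0.129×2.70/(0.602−0.129) × (0.6253−0.1118) = 0.7364×0.5135 = 0.3781 mol/L.
Y_N = C_N/C_{M0} = 0.3781/2.70 = 0.140.

0.140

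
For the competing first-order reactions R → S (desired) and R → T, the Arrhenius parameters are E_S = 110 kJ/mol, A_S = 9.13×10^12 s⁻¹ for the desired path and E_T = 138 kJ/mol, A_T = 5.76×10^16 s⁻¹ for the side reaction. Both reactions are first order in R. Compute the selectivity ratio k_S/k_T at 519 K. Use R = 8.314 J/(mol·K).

Since both paths have the same order in R, the concentration cancels and S_{S/T} = k_S/k_T = (A_S/A_T)·exp[(E_T−E_S)/(RT)].
(E_T−E_S)/(RT) = (138−110)×10³/(8.314×519) = 28000/4315 = 6.489.
k_S/k_T = (9.13×10^12/5.76×10^16)·exp(6.489) = 1.585×10^-4 × 657.9 = 0.104.

0.104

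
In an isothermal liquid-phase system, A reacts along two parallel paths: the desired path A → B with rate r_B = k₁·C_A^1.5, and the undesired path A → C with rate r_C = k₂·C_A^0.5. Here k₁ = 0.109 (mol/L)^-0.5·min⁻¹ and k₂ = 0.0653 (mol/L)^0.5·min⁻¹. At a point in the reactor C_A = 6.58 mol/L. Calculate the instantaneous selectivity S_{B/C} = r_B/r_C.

11.0

S_{B/C} = r_B/r_C = (k₁·C_A^1.5)/(k₂·C_A^0.5) = (k₁/k₂)·C_A.
= (0.109×6.580^1.5) / (0.0653×6.580^0.5) = 1.840/0.1675 = 11.0.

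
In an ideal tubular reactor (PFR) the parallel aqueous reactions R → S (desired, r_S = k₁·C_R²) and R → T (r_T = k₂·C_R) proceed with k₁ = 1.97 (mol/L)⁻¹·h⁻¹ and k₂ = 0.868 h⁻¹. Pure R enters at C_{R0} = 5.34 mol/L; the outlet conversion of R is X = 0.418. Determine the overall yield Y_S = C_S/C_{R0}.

C_R = C_{R0}(1−X) = 3.108 mol/L.
Along a PFR/batch, dC_T/dC_R = −r_T/(r_S+r_T) = −k₂/(k₂+k₁·C_R).
Integrating from C_{R0} to C_R: C_T = (0.868/1.97)·ln[(0.868+1.97·5.34)/(0.868+1.97·3.11)] = 0.4406·ln(11.39/6.991) = 0.2150 mol/L.
Then C_S = (C_{R0}−C_R) − C_T = 2.232 − 0.2150 = 2.017 mol/L.
Y_S = C_S/C_{R0} = 2.017/5.34 = 0.378.

0.378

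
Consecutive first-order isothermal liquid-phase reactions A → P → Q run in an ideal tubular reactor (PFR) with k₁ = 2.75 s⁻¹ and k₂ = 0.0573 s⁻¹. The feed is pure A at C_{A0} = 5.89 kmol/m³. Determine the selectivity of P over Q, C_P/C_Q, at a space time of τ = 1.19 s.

For first-order series with pure A initially, C_P(τ) = k₁C_{A0}/(k₂−k₁)·(e^(−k₁τ) − e^(−k₂τ)).
e^(−k₁τ) = e^(−2.75×1.19) = e^(−3.272) = 0.03791; e^(−k₂τ) = e^(−0.06819) = 0.9341.
C_P = 2.75×5.89/(0.0573−2.75) × (0.03791−0.9341) = (-6.015)×(-0.8962) = 5.391 kmol/m³.
C_A = C_{A0}e^(−k₁τ) = 0.2233 kmol/m³, so C_Q = C_{A0}−C_A−C_P = 0.2759 kmol/m³; C_P/C_Q = 19.5.

19.5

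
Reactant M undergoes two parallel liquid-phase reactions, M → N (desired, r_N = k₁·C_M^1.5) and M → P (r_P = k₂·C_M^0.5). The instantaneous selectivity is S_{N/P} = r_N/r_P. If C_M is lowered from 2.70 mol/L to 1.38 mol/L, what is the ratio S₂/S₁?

S_{N/P} = (k₁/k₂)·C_M, so S₂/S₁ = (C_{M,2}/C_{M,1}).
= 1.38/2.70 = 0.511.
Selectivity toward N falls as C_M falls — high-concentration operation is favoured.

0.511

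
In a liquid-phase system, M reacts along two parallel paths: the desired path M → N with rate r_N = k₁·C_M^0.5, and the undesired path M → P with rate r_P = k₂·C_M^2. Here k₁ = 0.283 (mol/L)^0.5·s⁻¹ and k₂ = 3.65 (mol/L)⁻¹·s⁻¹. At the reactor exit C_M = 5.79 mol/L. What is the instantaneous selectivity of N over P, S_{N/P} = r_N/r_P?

S_{N/P} = r_N/r_P = (k₁·C_M^0.5)/(k₂·C_M^2) = (k₁/k₂)·C_M^-1.5.
= (0.283×5.790^0.5) / (3.65×5.790^2) = 0.6810/122.4 = 0.00557.

0.00557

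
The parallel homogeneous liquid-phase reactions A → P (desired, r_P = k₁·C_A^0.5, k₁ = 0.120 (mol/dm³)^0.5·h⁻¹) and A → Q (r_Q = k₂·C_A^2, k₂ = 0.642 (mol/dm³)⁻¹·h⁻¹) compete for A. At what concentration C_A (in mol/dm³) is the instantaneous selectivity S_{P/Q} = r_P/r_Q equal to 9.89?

S_{P/Q} = (k₁/k₂)·C_A^-1.5 ⇒ C_A = (S·k₂/k₁)^(1/(-1.5)).
= (9.89×0.642/0.120)^(-0.6667) = (52.91)^(-0.6667) = 0.0710 mol/dm³.

0.0710 mol/dm³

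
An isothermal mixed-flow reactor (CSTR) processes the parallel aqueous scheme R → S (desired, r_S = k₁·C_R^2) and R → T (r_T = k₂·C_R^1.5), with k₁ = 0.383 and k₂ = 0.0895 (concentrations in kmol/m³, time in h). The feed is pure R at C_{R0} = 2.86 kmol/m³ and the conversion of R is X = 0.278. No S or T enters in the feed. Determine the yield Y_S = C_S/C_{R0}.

0.239

Exit C_R = C_{R0}(1−X) = 2.86×0.722 = 2.065 kmol/m³.
In a CSTR the entire volume is at exit conditions, so r_S = 0.383×2.065^2 = 1.633 and r_T = 0.0895×2.065^1.5 = 0.2656.
Fraction of consumed R going to S: r_S/(r_S+r_T) = 0.8601.
C_S = 0.8601·C_{R0}·X = 0.8601×2.86×0.278 = 0.684 kmol/m³; Y_S = C_S/C_{R0} = 0.239.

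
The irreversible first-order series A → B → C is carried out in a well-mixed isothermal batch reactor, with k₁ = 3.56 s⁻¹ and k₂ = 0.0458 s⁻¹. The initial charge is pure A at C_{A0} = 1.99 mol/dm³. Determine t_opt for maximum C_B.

Setting dC_B/dt = 0 gives t_opt = ln(k₂/k₁)/(k₂−k₁).
= ln(0.0458/3.56)/(0.0458−3.56) = ln(0.01287)/-3.514 = -4.353/-3.514 = 1.24 s.

1.24 s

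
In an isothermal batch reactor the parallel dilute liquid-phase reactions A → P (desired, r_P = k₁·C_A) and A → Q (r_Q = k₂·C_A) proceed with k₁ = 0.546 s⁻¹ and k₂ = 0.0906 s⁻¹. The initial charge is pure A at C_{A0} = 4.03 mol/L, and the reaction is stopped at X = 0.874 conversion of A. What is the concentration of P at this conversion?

C_A = C_{A0}(1−X) = 0.5078 mol/L.
Both paths are first order in A, so the instantaneous fraction to P is constant: dC_P/d(−C_A) = k₁/(k₁+k₂) = 0.8577.
C_P = 0.8577·(C_{A0}−C_A) = 0.8577×3.522 = 3.02 mol/L.

3.02 mol/L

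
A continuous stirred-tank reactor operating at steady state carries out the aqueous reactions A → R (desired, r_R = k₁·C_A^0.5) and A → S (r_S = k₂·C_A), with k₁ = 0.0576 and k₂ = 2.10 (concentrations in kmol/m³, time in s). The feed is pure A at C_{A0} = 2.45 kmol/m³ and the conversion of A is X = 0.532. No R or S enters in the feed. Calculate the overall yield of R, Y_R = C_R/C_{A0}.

Exit C_A = C_{A0}(1−X) = 2.45×0.468 = 1.147 kmol/m³.
In a CSTR the entire volume is at exit conditions, so r_R = 0.0576×1.147^0.5 = 0.06168 and r_S = 2.10×1.147 = 2.408.
Fraction of consumed A going to R: r_R/(r_R+r_S) = 0.02498.
C_R = 0.02498·C_{A0}·X = 0.02498×2.45×0.532 = 0.0326 kmol/m³; Y_R = C_R/C_{A0} = 0.0133.

0.0133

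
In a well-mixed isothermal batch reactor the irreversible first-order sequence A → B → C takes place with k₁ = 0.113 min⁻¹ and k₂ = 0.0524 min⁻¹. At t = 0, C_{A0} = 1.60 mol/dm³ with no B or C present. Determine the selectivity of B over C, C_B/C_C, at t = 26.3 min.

Solving the coupled first-order balances gives C_B(t) = [k₁/(k₂−k₁)]·C_{A0}·(e^(−k₁t) − e^(−k₂t)).
e^(−k₁t) = e^(−0.113×26.3) = e^(−2.972) = 0.05121; e^(−k₂t) = e^(−1.378) = 0.2521.
C_B = 0.113×1.60/(0.0524−0.113) × (0.05121−0.2521) = (-2.983)×(-0.2008) = 0.5992 mol/dm³.
C_A = C_{A0}e^(−k₁t) = 0.08193 mol/dm³, so C_C = C_{A0}−C_A−C_B = 0.9188 mol/dm³; C_B/C_C = 0.652.

0.652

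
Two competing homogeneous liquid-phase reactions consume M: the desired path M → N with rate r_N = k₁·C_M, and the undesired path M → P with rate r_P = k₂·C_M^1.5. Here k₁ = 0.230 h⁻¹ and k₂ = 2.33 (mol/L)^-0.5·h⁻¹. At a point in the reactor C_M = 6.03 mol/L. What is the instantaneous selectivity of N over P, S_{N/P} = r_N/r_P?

S_{N/P} = r_N/r_P = (k₁·C_M)/(k₂·C_M^1.5) = (k₁/k₂)·C_M^-0.5.
= (0.230×6.030) / (2.33×6.030^1.5) = 1.387/34.50 = 0.0402.
The undesired path is higher order in M, so low C_M (CSTR or dilute feed) favours N.

0.0402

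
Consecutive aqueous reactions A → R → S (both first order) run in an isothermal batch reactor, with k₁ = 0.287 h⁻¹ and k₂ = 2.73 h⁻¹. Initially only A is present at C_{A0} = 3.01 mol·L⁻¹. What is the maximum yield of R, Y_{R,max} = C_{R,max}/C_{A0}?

0.0807

At the optimum, C_{R,max}/C_{A0} = (k₁/k₂)^[k₂/(k₂−k₁)].
= (0.287/2.73)^(2.73/(2.73−0.287)) = (0.1051)^(1.117) = 0.08068.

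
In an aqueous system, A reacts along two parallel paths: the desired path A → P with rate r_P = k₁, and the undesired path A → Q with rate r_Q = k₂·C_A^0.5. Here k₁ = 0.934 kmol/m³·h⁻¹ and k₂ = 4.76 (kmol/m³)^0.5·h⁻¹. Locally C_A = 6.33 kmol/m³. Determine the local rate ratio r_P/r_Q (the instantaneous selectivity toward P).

S_{P/Q} = r_P/r_Q = (k₁)/(k₂·C_A^0.5) = (k₁/k₂)·C_A^-0.5.
= (0.934) / (4.76×6.330^0.5) = 0.9340/11.98 = 0.0780.
The undesired path is higher order in A, so low C_A (CSTR or dilute feed) favours P.

0.0780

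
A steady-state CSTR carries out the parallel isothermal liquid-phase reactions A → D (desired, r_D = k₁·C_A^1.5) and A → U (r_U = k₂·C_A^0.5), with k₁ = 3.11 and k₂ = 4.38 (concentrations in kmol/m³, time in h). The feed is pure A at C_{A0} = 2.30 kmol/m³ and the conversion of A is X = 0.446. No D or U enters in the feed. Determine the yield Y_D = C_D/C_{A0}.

Exit C_A = C_{A0}(1−X) = 2.30×0.554 = 1.274 kmol/m³.
Rates in a CSTR are evaluated at the outlet concentration: r_D = 3.11×1.274^1.5 = 4.473, r_U = 4.38×1.274^0.5 = 4.944.
Fraction of consumed A going to D: r_D/(r_D+r_U) = 0.4750.
C_D = 0.4750·C_{A0}·X = 0.4750×2.30×0.446 = 0.487 kmol/m³; Y_D = C_D/C_{A0} = 0.212.

0.212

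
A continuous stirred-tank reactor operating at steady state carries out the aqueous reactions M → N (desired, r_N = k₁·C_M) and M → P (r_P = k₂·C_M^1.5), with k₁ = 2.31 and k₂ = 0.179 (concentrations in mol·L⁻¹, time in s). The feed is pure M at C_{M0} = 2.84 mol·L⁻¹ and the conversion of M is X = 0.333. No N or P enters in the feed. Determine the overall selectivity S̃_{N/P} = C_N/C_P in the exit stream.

9.38

Exit C_M = C_{M0}(1−X) = 2.84×0.667 = 1.894 mol·L⁻¹.
A CSTR operates uniformly at the exit composition, giving r_N = 4.376 and r_P = 0.4667 (each k·C_M^n at C_M = 1.894).
Overall selectivity = C_N/C_P = r_Nτ/(r_Pτ) = r_N/r_P = 9.38.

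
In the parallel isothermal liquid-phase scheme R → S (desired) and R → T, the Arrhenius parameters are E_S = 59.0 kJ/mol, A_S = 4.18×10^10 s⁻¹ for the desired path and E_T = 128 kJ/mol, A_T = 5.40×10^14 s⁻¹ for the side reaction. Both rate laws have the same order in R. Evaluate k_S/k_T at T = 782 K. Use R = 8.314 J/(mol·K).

3.15

k_S/k_T = (A_S/A_T)·exp[−(E_S−E_T)/(RT)] = (A_S/A_T)·exp[(E_T−E_S)/(RT)].
(E_T−E_S)/(RT) = (128−59.0)×10³/(8.314×782) = 69000/6502 = 10.61.
k_S/k_T = (4.18×10^10/5.40×10^14)·exp(10.61) = 7.741×10^-5 × 40654 = 3.15.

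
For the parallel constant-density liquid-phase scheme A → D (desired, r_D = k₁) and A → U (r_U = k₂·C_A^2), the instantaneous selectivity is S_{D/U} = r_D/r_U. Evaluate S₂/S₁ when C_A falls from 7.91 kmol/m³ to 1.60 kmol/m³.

24.4

S_{D/U} = (k₁/k₂)·C_A^-2, so S₂/S₁ = (C_{A,2}/C_{A,1})^-2.
= (1.60/7.91)^(-2) = (0.2023)^(-2) = 24.4.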